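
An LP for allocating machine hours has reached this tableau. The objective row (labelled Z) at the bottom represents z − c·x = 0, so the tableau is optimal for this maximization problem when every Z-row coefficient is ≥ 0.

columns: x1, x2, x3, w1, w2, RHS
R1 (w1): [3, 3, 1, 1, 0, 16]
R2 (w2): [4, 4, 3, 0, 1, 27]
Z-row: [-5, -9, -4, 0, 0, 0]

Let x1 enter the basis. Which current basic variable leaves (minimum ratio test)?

w1

Column x1 entries and ratios — w1: 16/3 = 16/3; w2: 27/4 = 27/4.
Smallest ratio is 16/3 in the row of w1, so w1 leaves.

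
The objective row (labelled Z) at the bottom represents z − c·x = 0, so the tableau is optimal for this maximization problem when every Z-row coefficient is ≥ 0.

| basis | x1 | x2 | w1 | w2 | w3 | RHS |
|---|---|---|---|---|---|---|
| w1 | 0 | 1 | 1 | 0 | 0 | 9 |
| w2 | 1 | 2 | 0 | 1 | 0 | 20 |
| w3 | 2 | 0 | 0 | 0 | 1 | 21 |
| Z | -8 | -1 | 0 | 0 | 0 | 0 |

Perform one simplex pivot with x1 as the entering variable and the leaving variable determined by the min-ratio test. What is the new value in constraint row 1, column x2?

Ratio test on column x1 — row 1: entry 0 ≤ 0; row 2: 20/1 = 20; row 3: 21/2 = 21/2. Minimum is 21/2 at row 3 (w3 leaves); pivot element 2.
Divide row 3 by 2; eliminate column x1 from the other rows.
Row 1 update in column x2: 1 − 0·0 = 1.

1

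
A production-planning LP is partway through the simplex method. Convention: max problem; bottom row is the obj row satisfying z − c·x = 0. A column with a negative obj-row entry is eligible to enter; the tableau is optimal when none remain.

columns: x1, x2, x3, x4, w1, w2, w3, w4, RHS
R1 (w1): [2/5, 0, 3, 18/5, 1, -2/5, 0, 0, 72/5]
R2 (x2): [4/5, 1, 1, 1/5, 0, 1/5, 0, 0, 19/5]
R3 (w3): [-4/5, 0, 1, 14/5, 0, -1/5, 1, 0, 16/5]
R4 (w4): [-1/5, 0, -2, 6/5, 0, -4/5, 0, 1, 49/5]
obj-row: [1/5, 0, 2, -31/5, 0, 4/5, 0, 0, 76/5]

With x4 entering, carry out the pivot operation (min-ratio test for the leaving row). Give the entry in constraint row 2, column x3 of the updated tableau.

13/14

Ratio test on column x4 — row 1: (72/5)/(18/5) = 4; row 2: (19/5)/(1/5) = 19; row 3: (16/5)/(14/5) = 8/7; row 4: (49/5)/(6/5) = 49/6. Minimum is 8/7 at row 3 (w3 leaves); pivot element 14/5.
Divide row 3 by 14/5; eliminate column x4 from the other rows.
Row 2 update in column x3: 1 − (1/5)·(5/14) = 13/14.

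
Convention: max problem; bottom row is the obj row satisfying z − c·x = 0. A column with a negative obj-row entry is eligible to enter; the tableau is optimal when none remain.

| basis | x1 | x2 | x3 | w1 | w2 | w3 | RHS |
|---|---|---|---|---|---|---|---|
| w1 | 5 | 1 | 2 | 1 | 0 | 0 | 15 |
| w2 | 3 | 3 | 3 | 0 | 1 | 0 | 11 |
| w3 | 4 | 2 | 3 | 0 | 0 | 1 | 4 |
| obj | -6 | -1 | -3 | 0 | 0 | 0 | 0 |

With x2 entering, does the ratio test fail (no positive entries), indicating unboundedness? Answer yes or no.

no

Column x2 has positive entries in row(s) 1, 2, 3, so the ratio test bounds it — not unbounded.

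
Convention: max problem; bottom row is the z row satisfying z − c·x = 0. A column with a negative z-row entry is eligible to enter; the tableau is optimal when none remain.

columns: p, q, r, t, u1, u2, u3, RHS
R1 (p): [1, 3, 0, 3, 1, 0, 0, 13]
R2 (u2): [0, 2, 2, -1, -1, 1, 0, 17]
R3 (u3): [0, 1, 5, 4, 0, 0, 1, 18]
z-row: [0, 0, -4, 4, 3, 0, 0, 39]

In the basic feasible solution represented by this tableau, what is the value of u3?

18

u3 is basic (row 3); its value is the RHS of that row, 18.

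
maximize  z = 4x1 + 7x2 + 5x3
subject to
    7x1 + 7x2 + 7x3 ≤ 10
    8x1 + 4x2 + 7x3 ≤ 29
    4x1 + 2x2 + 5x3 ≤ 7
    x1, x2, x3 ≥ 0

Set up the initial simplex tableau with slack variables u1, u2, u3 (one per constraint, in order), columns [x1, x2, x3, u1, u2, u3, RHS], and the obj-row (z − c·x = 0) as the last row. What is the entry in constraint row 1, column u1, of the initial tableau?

Slack u1 belongs to constraint 1; its column is the unit vector e_1, so the entry in row 1 is 1.

1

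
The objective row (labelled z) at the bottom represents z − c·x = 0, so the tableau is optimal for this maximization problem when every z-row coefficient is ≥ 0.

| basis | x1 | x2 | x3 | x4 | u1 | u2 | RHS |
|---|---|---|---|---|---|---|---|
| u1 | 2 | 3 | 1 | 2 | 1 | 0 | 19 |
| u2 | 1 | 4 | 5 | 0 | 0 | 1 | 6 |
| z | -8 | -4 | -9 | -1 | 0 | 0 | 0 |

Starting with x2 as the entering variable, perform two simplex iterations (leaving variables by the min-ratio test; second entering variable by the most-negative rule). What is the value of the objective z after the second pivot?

Ratio test on column x2 — row 1: 19/3 = 19/3; row 2: 6/4 = 3/2. Minimum is 3/2 at row 2 (u2 leaves); pivot element 4.
Pivot on row 2; the z-row RHS becomes 0 − (-4)·(3/2) = 6.
Next entering variable (most negative z-row entry -7): x1.
Ratio test on column x1 — row 1: (29/2)/(5/4) = 58/5; row 2: (3/2)/(1/4) = 6. Minimum is 6 at row 2 (x2 leaves); pivot element 1/4.
After the second pivot the z-row RHS is 6 − (-7)·6 = 48.

48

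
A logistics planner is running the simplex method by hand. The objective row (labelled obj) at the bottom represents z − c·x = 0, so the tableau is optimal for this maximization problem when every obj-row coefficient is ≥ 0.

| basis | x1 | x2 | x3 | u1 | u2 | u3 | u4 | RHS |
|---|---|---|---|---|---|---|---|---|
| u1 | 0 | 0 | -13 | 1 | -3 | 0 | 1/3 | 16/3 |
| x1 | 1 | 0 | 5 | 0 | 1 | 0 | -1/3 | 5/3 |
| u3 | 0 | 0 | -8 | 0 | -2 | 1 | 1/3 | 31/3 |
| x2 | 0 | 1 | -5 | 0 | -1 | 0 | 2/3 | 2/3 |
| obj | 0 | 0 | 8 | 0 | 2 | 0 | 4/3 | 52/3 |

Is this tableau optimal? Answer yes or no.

Every obj-row coefficient is ≥ 0, so the tableau is optimal.

yes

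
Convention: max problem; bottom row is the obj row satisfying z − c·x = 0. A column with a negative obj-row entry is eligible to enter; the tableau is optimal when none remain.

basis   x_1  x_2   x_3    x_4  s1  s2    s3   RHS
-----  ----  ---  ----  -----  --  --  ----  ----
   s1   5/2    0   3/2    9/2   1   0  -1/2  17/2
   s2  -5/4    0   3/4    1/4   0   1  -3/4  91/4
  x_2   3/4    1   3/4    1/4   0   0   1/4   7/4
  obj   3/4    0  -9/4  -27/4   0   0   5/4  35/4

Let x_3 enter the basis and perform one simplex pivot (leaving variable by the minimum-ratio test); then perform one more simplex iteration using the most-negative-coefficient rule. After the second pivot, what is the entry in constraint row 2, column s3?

Ratio test on column x_3 — row 1: (17/2)/(3/2) = 17/3; row 2: (91/4)/(3/4) = 91/3; row 3: (7/4)/(3/4) = 7/3. Minimum is 7/3 at row 3 (x_2 leaves); pivot element 3/4.
Divide row 3 by 3/4; eliminate column x_3 from the other rows.
Second iteration: most negative obj-row entry is -6 in column x_4, so x_4 enters.
Ratio test on column x_4 — row 1: 5/4 = 5/4; row 2: entry 0 ≤ 0; row 3: (7/3)/(1/3) = 7. Minimum is 5/4 at row 1 (s1 leaves); pivot element 4.
Divide row 1 by 4; eliminate column x_4 from the other rows.
After both pivots, the entry at constraint row 2, column s3 is -1.

-1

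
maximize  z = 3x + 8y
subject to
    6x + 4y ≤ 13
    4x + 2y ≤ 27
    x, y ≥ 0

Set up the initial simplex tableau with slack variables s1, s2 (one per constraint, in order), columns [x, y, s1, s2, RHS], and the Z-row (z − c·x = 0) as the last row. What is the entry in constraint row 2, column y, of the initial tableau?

Constraint 2 has coefficient 2 on y.

2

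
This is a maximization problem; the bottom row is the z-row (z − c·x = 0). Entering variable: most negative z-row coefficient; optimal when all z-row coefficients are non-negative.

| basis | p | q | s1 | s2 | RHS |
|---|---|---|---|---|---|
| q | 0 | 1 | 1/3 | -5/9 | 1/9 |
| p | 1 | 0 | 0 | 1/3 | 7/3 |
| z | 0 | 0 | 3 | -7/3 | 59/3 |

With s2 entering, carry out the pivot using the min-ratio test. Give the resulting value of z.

Ratio test on column s2 — row 1: entry -5/9 ≤ 0; row 2: (7/3)/(1/3) = 7. Minimum is 7 at row 2 (p leaves); pivot element 1/3.
Pivot on row 2; the z-row RHS becomes 59/3 − (-7/3)·7 = 36.

36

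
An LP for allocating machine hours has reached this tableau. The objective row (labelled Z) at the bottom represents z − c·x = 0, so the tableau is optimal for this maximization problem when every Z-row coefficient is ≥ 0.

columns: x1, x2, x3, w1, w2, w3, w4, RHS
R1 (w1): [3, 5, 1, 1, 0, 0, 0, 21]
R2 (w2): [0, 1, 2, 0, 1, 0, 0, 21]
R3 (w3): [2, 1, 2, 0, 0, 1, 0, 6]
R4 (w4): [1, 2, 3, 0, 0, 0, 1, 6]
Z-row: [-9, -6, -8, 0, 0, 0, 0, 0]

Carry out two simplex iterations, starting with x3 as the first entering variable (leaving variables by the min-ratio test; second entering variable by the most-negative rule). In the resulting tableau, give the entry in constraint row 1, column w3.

-2

Ratio test on column x3 — row 1: 21/1 = 21; row 2: 21/2 = 21/2; row 3: 6/2 = 3; row 4: 6/3 = 2. Minimum is 2 at row 4 (w4 leaves); pivot element 3.
Divide row 4 by 3; eliminate column x3 from the other rows.
Second iteration: most negative Z-row entry is -19/3 in column x1, so x1 enters.
Ratio test on column x1 — row 1: 19/(8/3) = 57/8; row 2: entry -2/3 ≤ 0; row 3: 2/(4/3) = 3/2; row 4: 2/(1/3) = 6. Minimum is 3/2 at row 3 (w3 leaves); pivot element 4/3.
Divide row 3 by 4/3; eliminate column x1 from the other rows.
After both pivots, the entry at constraint row 1, column w3 is -2.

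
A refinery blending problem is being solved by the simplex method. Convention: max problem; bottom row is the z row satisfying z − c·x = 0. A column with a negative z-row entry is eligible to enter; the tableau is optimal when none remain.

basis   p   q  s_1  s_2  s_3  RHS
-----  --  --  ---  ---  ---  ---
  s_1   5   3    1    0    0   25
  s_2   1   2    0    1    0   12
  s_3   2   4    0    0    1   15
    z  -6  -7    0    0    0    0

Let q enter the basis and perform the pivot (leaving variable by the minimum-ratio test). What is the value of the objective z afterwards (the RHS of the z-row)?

105/4

Ratio test on column q — row 1: 25/3 = 25/3; row 2: 12/2 = 6; row 3: 15/4 = 15/4. Minimum is 15/4 at row 3 (s_3 leaves); pivot element 4.
Pivot on row 3; the z-row RHS becomes 0 − (-7)·(15/4) = 105/4.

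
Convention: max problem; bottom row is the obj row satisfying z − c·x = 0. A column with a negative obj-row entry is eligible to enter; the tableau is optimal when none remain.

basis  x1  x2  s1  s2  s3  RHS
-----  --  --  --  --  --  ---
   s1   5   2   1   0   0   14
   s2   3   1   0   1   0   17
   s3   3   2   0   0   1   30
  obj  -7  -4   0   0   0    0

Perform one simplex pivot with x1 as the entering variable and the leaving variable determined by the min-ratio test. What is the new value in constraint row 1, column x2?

2/5

Ratio test on column x1 — row 1: 14/5 = 14/5; row 2: 17/3 = 17/3; row 3: 30/3 = 10. Minimum is 14/5 at row 1 (s1 leaves); pivot element 5.
Divide row 1 by 5; eliminate column x1 from the other rows.
In the new row 1, the x2 entry is the old entry divided by the pivot: 2/5 = 2/5.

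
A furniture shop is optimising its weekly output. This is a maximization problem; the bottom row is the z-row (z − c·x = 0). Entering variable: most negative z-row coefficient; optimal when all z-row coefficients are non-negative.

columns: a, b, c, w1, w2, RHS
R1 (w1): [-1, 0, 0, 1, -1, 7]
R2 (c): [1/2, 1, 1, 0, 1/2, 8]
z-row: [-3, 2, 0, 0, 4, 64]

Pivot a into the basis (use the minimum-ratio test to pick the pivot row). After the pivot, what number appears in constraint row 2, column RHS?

Ratio test on column a — row 1: entry -1 ≤ 0; row 2: 8/(1/2) = 16. Minimum is 16 at row 2 (c leaves); pivot element 1/2.
Divide row 2 by 1/2; eliminate column a from the other rows.
In the new row 2, the RHS entry is the old entry divided by the pivot: 8/(1/2) = 16.

16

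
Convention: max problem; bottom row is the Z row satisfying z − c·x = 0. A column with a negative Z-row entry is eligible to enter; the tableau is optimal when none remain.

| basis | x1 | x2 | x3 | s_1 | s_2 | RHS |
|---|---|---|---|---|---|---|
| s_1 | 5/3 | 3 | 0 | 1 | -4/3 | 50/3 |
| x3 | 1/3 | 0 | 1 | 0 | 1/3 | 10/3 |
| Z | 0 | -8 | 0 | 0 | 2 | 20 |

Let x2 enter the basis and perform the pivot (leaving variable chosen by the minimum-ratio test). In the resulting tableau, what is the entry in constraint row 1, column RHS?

50/9

Ratio test on column x2 — row 1: (50/3)/3 = 50/9; row 2: entry 0 ≤ 0. Minimum is 50/9 at row 1 (s_1 leaves); pivot element 3.
Divide row 1 by 3; eliminate column x2 from the other rows.
In the new row 1, the RHS entry is the old entry divided by the pivot: (50/3)/3 = 50/9.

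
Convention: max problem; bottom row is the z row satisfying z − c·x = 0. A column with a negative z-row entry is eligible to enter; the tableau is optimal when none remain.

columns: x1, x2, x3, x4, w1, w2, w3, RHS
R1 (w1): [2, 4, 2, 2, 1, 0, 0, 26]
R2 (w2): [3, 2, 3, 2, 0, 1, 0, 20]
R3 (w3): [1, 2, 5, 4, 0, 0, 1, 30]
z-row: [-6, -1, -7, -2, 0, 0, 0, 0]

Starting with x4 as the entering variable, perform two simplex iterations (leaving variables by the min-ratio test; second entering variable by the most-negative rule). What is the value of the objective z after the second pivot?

Ratio test on column x4 — row 1: 26/2 = 13; row 2: 20/2 = 10; row 3: 30/4 = 15/2. Minimum is 15/2 at row 3 (w3 leaves); pivot element 4.
Pivot on row 3; the z-row RHS becomes 0 − (-2)·(15/2) = 15.
Next entering variable (most negative z-row entry -11/2): x1.
Ratio test on column x1 — row 1: 11/(3/2) = 22/3; row 2: 5/(5/2) = 2; row 3: (15/2)/(1/4) = 30. Minimum is 2 at row 2 (w2 leaves); pivot element 5/2.
After the second pivot the z-row RHS is 15 − (-11/2)·2 = 26.

26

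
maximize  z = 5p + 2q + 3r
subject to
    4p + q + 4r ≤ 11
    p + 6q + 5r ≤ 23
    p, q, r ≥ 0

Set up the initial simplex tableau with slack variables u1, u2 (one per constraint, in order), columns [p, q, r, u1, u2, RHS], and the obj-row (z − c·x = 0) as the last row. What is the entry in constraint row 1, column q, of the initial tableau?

1

Constraint 1 has coefficient 1 on q.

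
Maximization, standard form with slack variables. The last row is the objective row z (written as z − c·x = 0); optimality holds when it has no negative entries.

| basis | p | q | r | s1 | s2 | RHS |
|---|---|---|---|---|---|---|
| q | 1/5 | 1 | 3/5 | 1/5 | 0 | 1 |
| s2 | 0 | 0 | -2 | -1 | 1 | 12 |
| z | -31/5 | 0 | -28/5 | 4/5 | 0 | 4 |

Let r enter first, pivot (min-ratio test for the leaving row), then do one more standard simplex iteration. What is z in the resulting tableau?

35

Ratio test on column r — row 1: 1/(3/5) = 5/3; row 2: entry -2 ≤ 0. Minimum is 5/3 at row 1 (q leaves); pivot element 3/5.
Pivot on row 1; the z-row RHS becomes 4 − (-28/5)·(5/3) = 40/3.
Next entering variable (most negative z-row entry -13/3): p.
Ratio test on column p — row 1: (5/3)/(1/3) = 5; row 2: (46/3)/(2/3) = 23. Minimum is 5 at row 1 (r leaves); pivot element 1/3.
After the second pivot the z-row RHS is 40/3 − (-13/3)·5 = 35.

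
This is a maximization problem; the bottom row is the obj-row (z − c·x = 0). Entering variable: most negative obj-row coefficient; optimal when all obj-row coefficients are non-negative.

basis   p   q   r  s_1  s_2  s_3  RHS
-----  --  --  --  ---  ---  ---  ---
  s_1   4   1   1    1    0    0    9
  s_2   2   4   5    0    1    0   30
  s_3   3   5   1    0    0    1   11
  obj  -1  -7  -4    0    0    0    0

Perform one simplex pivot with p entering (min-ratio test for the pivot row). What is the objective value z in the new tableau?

Ratio test on column p — row 1: 9/4 = 9/4; row 2: 30/2 = 15; row 3: 11/3 = 11/3. Minimum is 9/4 at row 1 (s_1 leaves); pivot element 4.
Pivot on row 1; the obj-row RHS becomes 0 − (-1)·(9/4) = 9/4.

9/4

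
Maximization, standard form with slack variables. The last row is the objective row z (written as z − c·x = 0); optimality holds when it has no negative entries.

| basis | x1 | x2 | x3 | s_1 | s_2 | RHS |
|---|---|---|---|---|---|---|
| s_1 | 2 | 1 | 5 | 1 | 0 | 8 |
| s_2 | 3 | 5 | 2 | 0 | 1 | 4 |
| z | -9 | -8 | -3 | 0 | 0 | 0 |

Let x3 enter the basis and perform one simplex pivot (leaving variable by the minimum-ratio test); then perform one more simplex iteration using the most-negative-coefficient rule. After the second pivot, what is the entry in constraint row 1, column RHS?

16/11

Ratio test on column x3 — row 1: 8/5 = 8/5; row 2: 4/2 = 2. Minimum is 8/5 at row 1 (s_1 leaves); pivot element 5.
Divide row 1 by 5; eliminate column x3 from the other rows.
Second iteration: most negative z-row entry is -39/5 in column x1, so x1 enters.
Ratio test on column x1 — row 1: (8/5)/(2/5) = 4; row 2: (4/5)/(11/5) = 4/11. Minimum is 4/11 at row 2 (s_2 leaves); pivot element 11/5.
Divide row 2 by 11/5; eliminate column x1 from the other rows.
After both pivots, the entry at constraint row 1, column RHS is 16/11.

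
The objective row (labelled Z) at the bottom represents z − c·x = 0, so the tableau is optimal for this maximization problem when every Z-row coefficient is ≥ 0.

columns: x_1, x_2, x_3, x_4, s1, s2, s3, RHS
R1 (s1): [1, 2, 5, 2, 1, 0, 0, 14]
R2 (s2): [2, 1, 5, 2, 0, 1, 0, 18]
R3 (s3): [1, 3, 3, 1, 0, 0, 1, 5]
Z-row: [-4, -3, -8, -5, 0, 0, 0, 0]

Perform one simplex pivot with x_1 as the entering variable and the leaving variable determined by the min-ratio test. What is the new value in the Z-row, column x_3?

Ratio test on column x_1 — row 1: 14/1 = 14; row 2: 18/2 = 9; row 3: 5/1 = 5. Minimum is 5 at row 3 (s3 leaves); pivot element 1.
Divide row 3 by 1; eliminate column x_1 from the other rows.
Z-row update in column x_3: -8 − (-4)·3 = 4.

4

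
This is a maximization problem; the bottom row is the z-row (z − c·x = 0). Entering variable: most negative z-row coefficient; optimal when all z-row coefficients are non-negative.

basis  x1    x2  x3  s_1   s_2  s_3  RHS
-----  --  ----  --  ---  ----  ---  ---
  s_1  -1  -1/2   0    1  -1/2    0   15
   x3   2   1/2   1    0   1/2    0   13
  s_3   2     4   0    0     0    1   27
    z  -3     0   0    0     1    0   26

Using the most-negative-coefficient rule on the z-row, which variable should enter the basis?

Negative z-row entries: x1: -3.
The most negative is -3 in column x1, so x1 enters.

x1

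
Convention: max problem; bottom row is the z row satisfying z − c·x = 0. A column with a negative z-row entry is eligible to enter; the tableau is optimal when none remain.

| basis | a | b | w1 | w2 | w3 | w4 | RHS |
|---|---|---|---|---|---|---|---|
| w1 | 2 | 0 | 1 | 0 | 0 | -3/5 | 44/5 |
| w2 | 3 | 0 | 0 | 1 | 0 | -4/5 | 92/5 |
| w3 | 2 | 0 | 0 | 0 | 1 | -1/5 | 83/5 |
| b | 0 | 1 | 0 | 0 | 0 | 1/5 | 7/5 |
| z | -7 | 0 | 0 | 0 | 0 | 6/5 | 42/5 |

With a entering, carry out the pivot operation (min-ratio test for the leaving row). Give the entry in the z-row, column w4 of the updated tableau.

Ratio test on column a — row 1: (44/5)/2 = 22/5; row 2: (92/5)/3 = 92/15; row 3: (83/5)/2 = 83/10; row 4: entry 0 ≤ 0. Minimum is 22/5 at row 1 (w1 leaves); pivot element 2.
Divide row 1 by 2; eliminate column a from the other rows.
z-row update in column w4: 6/5 − (-7)·(-3/10) = -9/10.

-9/10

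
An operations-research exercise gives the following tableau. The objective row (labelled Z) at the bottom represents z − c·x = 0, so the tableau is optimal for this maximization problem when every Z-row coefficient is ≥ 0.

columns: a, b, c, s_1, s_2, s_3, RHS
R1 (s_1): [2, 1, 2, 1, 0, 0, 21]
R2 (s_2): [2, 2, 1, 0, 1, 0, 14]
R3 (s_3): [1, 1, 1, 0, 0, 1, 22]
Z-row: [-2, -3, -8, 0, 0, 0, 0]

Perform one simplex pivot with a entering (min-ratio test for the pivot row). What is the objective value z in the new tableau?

Ratio test on column a — row 1: 21/2 = 21/2; row 2: 14/2 = 7; row 3: 22/1 = 22. Minimum is 7 at row 2 (s_2 leaves); pivot element 2.
Pivot on row 2; the Z-row RHS becomes 0 − (-2)·7 = 14.

14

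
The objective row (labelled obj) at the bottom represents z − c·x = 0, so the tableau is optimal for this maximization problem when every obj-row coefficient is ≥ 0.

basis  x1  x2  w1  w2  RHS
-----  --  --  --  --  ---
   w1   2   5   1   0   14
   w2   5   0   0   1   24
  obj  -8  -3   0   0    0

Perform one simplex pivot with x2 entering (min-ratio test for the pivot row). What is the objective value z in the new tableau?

42/5

Ratio test on column x2 — row 1: 14/5 = 14/5; row 2: entry 0 ≤ 0. Minimum is 14/5 at row 1 (w1 leaves); pivot element 5.
Pivot on row 1; the obj-row RHS becomes 0 − (-3)·(14/5) = 42/5.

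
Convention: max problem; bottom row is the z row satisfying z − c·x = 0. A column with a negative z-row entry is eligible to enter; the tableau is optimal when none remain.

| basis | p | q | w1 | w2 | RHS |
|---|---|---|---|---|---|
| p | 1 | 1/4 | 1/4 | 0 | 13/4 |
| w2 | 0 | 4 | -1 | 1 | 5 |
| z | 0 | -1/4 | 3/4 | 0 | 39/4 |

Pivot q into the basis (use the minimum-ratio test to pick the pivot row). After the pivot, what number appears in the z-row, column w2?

Ratio test on column q — row 1: (13/4)/(1/4) = 13; row 2: 5/4 = 5/4. Minimum is 5/4 at row 2 (w2 leaves); pivot element 4.
Divide row 2 by 4; eliminate column q from the other rows.
z-row update in column w2: 0 − (-1/4)·(1/4) = 1/16.

1/16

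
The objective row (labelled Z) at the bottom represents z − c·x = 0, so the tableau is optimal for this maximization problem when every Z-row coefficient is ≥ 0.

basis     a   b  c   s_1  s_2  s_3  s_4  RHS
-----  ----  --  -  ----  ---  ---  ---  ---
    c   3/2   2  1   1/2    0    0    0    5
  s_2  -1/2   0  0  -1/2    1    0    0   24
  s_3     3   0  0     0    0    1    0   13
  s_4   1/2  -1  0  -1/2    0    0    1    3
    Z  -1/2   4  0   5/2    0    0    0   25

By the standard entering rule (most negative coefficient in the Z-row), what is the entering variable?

Negative Z-row entries: a: -1/2.
The most negative is -1/2 in column a, so a enters.

a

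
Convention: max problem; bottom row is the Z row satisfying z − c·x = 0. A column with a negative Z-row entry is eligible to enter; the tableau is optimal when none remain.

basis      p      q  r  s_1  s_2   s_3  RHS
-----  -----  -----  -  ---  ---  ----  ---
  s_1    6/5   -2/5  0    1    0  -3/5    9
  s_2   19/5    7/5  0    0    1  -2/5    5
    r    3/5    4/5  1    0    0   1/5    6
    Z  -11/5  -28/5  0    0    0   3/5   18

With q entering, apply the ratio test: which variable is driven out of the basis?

s_2

Column q entries and ratios — s_1: -2/5 ≤ 0, skip; s_2: 5/(7/5) = 25/7; r: 6/(4/5) = 15/2.
Smallest ratio is 25/7 in the row of s_2, so s_2 leaves.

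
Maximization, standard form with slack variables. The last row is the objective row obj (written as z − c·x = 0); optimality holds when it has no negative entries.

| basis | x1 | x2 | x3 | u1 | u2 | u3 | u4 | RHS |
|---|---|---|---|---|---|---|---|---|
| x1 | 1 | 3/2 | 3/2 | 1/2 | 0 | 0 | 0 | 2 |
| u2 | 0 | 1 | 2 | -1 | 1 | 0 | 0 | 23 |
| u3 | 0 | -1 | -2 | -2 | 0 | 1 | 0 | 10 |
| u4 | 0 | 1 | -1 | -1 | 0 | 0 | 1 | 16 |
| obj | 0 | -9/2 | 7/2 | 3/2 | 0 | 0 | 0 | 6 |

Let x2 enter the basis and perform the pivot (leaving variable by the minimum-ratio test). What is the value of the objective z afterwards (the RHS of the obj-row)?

12

Ratio test on column x2 — row 1: 2/(3/2) = 4/3; row 2: 23/1 = 23; row 3: entry -1 ≤ 0; row 4: 16/1 = 16. Minimum is 4/3 at row 1 (x1 leaves); pivot element 3/2.
Pivot on row 1; the obj-row RHS becomes 6 − (-9/2)·(4/3) = 12.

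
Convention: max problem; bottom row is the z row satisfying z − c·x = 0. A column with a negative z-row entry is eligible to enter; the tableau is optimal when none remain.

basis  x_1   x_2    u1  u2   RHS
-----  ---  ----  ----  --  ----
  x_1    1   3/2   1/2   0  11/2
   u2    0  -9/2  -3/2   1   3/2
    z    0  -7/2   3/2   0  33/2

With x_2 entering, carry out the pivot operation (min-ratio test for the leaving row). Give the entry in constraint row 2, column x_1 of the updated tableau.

Ratio test on column x_2 — row 1: (11/2)/(3/2) = 11/3; row 2: entry -9/2 ≤ 0. Minimum is 11/3 at row 1 (x_1 leaves); pivot element 3/2.
Divide row 1 by 3/2; eliminate column x_2 from the other rows.
Row 2 update in column x_1: 0 − (-9/2)·(2/3) = 3.

3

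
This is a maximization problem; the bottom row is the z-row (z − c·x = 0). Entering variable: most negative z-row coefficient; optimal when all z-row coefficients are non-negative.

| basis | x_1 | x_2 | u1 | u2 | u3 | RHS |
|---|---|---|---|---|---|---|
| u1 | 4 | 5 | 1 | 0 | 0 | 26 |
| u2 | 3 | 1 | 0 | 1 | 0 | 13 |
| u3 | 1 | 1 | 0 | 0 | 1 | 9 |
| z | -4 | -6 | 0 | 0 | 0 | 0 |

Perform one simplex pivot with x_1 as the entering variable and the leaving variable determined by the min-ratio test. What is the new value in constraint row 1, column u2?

Ratio test on column x_1 — row 1: 26/4 = 13/2; row 2: 13/3 = 13/3; row 3: 9/1 = 9. Minimum is 13/3 at row 2 (u2 leaves); pivot element 3.
Divide row 2 by 3; eliminate column x_1 from the other rows.
Row 1 update in column u2: 0 − 4·(1/3) = -4/3.

-4/3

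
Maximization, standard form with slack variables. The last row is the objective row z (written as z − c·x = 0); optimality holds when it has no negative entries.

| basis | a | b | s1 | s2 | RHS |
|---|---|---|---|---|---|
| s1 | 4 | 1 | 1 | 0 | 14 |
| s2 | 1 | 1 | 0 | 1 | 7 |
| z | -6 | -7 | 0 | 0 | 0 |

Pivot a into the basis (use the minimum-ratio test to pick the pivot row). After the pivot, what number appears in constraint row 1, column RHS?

7/2

Ratio test on column a — row 1: 14/4 = 7/2; row 2: 7/1 = 7. Minimum is 7/2 at row 1 (s1 leaves); pivot element 4.
Divide row 1 by 4; eliminate column a from the other rows.
In the new row 1, the RHS entry is the old entry divided by the pivot: 14/4 = 7/2.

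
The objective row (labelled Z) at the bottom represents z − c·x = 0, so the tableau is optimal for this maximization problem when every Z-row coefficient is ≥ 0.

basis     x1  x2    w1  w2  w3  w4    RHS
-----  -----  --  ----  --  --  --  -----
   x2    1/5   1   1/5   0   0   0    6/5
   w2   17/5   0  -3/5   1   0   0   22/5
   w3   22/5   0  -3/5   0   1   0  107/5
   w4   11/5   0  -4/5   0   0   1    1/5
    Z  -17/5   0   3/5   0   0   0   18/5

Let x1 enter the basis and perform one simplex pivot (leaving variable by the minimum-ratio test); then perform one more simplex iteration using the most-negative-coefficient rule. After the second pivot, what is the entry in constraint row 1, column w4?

-1/3

Ratio test on column x1 — row 1: (6/5)/(1/5) = 6; row 2: (22/5)/(17/5) = 22/17; row 3: (107/5)/(22/5) = 107/22; row 4: (1/5)/(11/5) = 1/11. Minimum is 1/11 at row 4 (w4 leaves); pivot element 11/5.
Divide row 4 by 11/5; eliminate column x1 from the other rows.
Second iteration: most negative Z-row entry is -7/11 in column w1, so w1 enters.
Ratio test on column w1 — row 1: (13/11)/(3/11) = 13/3; row 2: (45/11)/(7/11) = 45/7; row 3: 21/1 = 21; row 4: entry -4/11 ≤ 0. Minimum is 13/3 at row 1 (x2 leaves); pivot element 3/11.
Divide row 1 by 3/11; eliminate column w1 from the other rows.
After both pivots, the entry at constraint row 1, column w4 is -1/3.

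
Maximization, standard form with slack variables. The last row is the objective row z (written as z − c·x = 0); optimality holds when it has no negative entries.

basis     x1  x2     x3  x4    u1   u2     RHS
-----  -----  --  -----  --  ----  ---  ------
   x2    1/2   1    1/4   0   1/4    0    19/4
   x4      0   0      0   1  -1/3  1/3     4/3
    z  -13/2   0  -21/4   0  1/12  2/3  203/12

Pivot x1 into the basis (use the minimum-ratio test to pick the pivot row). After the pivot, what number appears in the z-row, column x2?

Ratio test on column x1 — row 1: (19/4)/(1/2) = 19/2; row 2: entry 0 ≤ 0. Minimum is 19/2 at row 1 (x2 leaves); pivot element 1/2.
Divide row 1 by 1/2; eliminate column x1 from the other rows.
z-row update in column x2: 0 − (-13/2)·2 = 13.

13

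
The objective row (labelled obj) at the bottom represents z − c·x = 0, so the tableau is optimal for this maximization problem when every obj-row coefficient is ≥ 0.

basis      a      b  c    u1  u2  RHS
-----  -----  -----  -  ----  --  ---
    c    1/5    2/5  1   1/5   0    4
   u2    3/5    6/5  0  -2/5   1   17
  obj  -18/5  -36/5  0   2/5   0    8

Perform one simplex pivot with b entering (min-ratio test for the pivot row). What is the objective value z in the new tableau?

Ratio test on column b — row 1: 4/(2/5) = 10; row 2: 17/(6/5) = 85/6. Minimum is 10 at row 1 (c leaves); pivot element 2/5.
Pivot on row 1; the obj-row RHS becomes 8 − (-36/5)·10 = 80.

80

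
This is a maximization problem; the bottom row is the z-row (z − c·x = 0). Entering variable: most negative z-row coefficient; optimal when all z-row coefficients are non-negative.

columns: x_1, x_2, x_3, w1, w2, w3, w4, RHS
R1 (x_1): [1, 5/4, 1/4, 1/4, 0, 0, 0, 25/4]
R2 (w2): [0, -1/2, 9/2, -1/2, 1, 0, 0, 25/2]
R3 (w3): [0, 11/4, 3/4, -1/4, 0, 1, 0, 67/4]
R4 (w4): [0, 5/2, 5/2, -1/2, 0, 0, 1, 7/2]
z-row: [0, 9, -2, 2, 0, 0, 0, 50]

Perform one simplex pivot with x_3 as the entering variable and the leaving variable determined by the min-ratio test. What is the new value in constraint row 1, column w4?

-1/10

Ratio test on column x_3 — row 1: (25/4)/(1/4) = 25; row 2: (25/2)/(9/2) = 25/9; row 3: (67/4)/(3/4) = 67/3; row 4: (7/2)/(5/2) = 7/5. Minimum is 7/5 at row 4 (w4 leaves); pivot element 5/2.
Divide row 4 by 5/2; eliminate column x_3 from the other rows.
Row 1 update in column w4: 0 − (1/4)·(2/5) = -1/10.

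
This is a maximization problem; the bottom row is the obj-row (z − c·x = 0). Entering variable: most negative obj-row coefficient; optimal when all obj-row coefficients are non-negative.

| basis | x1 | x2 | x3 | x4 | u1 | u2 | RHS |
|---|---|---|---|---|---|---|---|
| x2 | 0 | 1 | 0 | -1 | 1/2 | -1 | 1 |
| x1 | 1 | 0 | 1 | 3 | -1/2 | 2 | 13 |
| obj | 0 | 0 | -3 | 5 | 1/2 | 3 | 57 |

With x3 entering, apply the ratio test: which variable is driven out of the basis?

x1

Column x3 entries and ratios — x2: 0 ≤ 0, skip; x1: 13/1 = 13.
Smallest ratio is 13 in the row of x1, so x1 leaves.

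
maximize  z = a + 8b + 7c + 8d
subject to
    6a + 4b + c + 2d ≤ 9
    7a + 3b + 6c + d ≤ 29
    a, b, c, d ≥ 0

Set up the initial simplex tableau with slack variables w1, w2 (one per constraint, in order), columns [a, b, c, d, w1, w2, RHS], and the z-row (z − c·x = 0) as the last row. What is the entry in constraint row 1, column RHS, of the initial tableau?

The RHS of constraint 1 is b_1 = 9.

9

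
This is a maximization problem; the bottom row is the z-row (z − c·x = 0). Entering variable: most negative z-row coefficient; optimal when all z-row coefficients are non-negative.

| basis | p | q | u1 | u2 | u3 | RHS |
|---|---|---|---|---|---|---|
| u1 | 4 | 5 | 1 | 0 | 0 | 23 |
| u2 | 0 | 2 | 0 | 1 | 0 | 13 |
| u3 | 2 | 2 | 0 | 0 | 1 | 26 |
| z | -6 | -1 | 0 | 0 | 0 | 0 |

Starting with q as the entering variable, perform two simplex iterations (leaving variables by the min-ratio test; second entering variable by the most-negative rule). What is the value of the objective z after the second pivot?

69/2

Ratio test on column q — row 1: 23/5 = 23/5; row 2: 13/2 = 13/2; row 3: 26/2 = 13. Minimum is 23/5 at row 1 (u1 leaves); pivot element 5.
Pivot on row 1; the z-row RHS becomes 0 − (-1)·(23/5) = 23/5.
Next entering variable (most negative z-row entry -26/5): p.
Ratio test on column p — row 1: (23/5)/(4/5) = 23/4; row 2: entry -8/5 ≤ 0; row 3: (84/5)/(2/5) = 42. Minimum is 23/4 at row 1 (q leaves); pivot element 4/5.
After the second pivot the z-row RHS is 23/5 − (-26/5)·(23/4) = 69/2.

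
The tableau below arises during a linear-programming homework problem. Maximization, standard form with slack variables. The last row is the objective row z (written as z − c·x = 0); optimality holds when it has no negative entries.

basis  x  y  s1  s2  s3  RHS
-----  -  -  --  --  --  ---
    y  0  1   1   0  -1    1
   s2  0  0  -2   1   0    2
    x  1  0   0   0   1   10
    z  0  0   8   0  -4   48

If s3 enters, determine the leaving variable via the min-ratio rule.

x

Column s3 entries and ratios — y: -1 ≤ 0, skip; s2: 0 ≤ 0, skip; x: 10/1 = 10.
Smallest ratio is 10 in the row of x, so x leaves.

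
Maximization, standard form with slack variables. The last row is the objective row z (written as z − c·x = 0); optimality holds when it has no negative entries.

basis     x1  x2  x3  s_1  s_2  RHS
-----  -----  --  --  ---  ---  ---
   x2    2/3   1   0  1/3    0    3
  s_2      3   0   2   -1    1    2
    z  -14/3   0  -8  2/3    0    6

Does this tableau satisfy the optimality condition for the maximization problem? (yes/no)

no

The z-row has a negative entry -8 in column x3, so it is not optimal.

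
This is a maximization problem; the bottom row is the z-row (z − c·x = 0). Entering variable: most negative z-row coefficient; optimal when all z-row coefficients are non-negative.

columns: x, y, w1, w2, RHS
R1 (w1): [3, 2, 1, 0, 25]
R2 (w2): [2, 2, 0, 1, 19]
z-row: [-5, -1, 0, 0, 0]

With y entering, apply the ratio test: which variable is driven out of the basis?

Column y entries and ratios — w1: 25/2 = 25/2; w2: 19/2 = 19/2.
Smallest ratio is 19/2 in the row of w2, so w2 leaves.

w2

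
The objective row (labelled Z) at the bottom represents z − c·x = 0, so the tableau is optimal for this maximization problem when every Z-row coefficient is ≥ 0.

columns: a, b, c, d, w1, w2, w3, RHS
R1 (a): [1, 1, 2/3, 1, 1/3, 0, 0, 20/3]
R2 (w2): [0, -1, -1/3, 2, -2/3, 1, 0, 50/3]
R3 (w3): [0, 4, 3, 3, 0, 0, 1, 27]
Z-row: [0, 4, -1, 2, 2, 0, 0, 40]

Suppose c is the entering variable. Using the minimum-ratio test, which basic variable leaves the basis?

Column c entries and ratios — a: (20/3)/(2/3) = 10; w2: -1/3 ≤ 0, skip; w3: 27/3 = 9.
Smallest ratio is 9 in the row of w3, so w3 leaves.

w3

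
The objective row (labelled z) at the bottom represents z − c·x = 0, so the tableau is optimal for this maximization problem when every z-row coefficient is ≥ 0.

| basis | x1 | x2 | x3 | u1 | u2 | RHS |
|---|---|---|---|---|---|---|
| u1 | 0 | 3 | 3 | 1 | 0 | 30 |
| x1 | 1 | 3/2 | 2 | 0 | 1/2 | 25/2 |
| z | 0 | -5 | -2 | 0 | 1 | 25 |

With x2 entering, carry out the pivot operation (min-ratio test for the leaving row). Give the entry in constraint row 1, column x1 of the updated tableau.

Ratio test on column x2 — row 1: 30/3 = 10; row 2: (25/2)/(3/2) = 25/3. Minimum is 25/3 at row 2 (x1 leaves); pivot element 3/2.
Divide row 2 by 3/2; eliminate column x2 from the other rows.
Row 1 update in column x1: 0 − 3·(2/3) = -2.

-2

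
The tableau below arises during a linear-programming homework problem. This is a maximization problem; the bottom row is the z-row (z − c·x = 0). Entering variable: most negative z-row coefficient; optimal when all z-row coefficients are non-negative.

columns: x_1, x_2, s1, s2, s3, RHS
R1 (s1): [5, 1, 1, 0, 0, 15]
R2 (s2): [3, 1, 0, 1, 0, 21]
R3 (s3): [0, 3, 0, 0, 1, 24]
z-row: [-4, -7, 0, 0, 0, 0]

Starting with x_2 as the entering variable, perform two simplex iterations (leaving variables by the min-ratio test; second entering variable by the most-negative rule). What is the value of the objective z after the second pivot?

Ratio test on column x_2 — row 1: 15/1 = 15; row 2: 21/1 = 21; row 3: 24/3 = 8. Minimum is 8 at row 3 (s3 leaves); pivot element 3.
Pivot on row 3; the z-row RHS becomes 0 − (-7)·8 = 56.
Next entering variable (most negative z-row entry -4): x_1.
Ratio test on column x_1 — row 1: 7/5 = 7/5; row 2: 13/3 = 13/3; row 3: entry 0 ≤ 0. Minimum is 7/5 at row 1 (s1 leaves); pivot element 5.
After the second pivot the z-row RHS is 56 − (-4)·(7/5) = 308/5.

308/5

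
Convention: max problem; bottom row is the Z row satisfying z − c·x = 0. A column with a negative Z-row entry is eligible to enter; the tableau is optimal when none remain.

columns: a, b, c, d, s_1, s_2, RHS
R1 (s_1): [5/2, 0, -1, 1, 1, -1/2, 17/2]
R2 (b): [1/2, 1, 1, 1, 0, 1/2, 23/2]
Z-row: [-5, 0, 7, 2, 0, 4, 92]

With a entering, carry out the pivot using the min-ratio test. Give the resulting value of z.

109

Ratio test on column a — row 1: (17/2)/(5/2) = 17/5; row 2: (23/2)/(1/2) = 23. Minimum is 17/5 at row 1 (s_1 leaves); pivot element 5/2.
Pivot on row 1; the Z-row RHS becomes 92 − (-5)·(17/5) = 109.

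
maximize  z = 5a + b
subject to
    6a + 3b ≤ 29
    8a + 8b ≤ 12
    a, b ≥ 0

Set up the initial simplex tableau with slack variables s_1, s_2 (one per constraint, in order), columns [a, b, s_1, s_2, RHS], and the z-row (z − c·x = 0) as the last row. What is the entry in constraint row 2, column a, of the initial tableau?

Constraint 2 has coefficient 8 on a.

8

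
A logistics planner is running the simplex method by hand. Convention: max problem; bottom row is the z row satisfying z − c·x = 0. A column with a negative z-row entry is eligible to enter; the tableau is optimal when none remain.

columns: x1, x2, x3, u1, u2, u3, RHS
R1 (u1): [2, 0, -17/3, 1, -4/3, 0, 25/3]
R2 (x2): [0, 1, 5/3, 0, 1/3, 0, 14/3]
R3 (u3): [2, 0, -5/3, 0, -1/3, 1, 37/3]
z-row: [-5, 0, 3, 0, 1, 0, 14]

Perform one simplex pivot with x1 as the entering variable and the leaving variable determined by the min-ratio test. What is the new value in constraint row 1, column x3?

-17/6

Ratio test on column x1 — row 1: (25/3)/2 = 25/6; row 2: entry 0 ≤ 0; row 3: (37/3)/2 = 37/6. Minimum is 25/6 at row 1 (u1 leaves); pivot element 2.
Divide row 1 by 2; eliminate column x1 from the other rows.
In the new row 1, the x3 entry is the old entry divided by the pivot: (-17/3)/2 = -17/6.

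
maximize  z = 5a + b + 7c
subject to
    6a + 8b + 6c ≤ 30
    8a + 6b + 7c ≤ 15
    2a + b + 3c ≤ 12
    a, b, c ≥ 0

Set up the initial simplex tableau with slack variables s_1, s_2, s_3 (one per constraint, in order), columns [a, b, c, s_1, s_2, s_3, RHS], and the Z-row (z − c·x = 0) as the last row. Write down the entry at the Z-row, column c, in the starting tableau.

-7

The Z-row carries the negated objective coefficients: the c entry is -7.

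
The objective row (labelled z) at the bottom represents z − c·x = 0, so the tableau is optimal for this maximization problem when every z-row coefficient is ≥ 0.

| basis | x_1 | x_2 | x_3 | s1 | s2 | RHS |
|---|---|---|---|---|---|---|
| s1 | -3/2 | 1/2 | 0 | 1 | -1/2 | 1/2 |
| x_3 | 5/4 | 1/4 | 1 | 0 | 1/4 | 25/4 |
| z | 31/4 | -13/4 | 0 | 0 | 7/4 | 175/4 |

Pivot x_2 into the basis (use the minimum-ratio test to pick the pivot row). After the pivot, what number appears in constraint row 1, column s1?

2

Ratio test on column x_2 — row 1: (1/2)/(1/2) = 1; row 2: (25/4)/(1/4) = 25. Minimum is 1 at row 1 (s1 leaves); pivot element 1/2.
Divide row 1 by 1/2; eliminate column x_2 from the other rows.
In the new row 1, the s1 entry is the old entry divided by the pivot: 1/(1/2) = 2.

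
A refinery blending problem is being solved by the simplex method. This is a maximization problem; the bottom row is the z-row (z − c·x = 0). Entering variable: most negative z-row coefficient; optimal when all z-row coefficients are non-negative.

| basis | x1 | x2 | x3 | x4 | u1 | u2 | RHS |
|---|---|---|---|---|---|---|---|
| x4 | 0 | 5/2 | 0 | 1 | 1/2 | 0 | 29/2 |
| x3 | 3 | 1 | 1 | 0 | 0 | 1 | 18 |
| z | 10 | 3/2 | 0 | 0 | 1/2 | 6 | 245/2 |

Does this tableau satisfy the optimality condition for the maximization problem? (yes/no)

yes

Every z-row coefficient is ≥ 0, so the tableau is optimal.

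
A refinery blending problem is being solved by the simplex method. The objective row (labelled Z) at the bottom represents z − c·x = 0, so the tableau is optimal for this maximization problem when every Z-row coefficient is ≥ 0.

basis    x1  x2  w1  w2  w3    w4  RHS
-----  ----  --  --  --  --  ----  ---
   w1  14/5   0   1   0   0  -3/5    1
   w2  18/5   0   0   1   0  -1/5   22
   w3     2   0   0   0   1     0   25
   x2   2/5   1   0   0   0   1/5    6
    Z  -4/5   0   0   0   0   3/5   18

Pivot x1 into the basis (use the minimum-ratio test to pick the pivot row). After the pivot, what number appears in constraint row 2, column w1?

Ratio test on column x1 — row 1: 1/(14/5) = 5/14; row 2: 22/(18/5) = 55/9; row 3: 25/2 = 25/2; row 4: 6/(2/5) = 15. Minimum is 5/14 at row 1 (w1 leaves); pivot element 14/5.
Divide row 1 by 14/5; eliminate column x1 from the other rows.
Row 2 update in column w1: 0 − (18/5)·(5/14) = -9/7.

-9/7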